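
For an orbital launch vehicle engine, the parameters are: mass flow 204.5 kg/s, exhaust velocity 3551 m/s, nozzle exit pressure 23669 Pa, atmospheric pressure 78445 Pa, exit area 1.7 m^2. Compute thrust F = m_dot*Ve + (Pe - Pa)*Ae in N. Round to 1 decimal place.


Step 1: Momentum thrust = m_dot * Ve = 204.5 * 3551 = 726179.5 N
Step 2: Pressure thrust = (Pe - Pa) * Ae = (23669 - 78445) * 1.7 = -93119.2 N
Step 3: Total thrust F = 726179.5 + -93119.2 = 633060.3 N

633060.3


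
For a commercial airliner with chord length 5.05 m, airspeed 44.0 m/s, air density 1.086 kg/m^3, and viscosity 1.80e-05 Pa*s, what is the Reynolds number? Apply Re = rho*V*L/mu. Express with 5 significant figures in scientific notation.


Step 1: Numerator = rho * V * L = 1.086 * 44.0 * 5.05 = 241.3092
Step 2: Re = 241.3092 / 1.80e-05
Step 3: Re = 1.3406e+07

1.3406e+07


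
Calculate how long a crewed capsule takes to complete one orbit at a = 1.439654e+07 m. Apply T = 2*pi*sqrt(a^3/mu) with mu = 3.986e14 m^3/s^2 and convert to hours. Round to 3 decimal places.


Step 1: a^3 / mu = 2.983832e+21 / 3.986e14 = 7.485781e+06
Step 2: sqrt(7.485781e+06) = 2736.0154 s
Step 3: T = 2*pi * 2736.0154 = 17190.89 s
Step 4: T in hours = 17190.89 / 3600 = 4.775 hours

4.775


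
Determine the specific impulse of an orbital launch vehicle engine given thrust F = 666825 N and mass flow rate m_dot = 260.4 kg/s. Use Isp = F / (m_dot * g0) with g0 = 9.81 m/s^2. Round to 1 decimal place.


Step 1: m_dot * g0 = 260.4 * 9.81 = 2554.52
Step 2: Isp = 666825 / 2554.52 = 261.0 s

261.0


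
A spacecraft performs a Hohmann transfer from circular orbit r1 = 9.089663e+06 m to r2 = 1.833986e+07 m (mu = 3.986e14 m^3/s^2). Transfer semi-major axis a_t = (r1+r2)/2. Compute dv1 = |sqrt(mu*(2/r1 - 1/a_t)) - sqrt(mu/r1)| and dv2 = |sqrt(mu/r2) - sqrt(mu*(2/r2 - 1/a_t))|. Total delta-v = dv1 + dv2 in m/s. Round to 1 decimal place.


Step 1: Transfer semi-major axis a_t = (9.089663e+06 + 1.833986e+07) / 2 = 1.371476e+07 m
Step 2: v1 (circular at r1) = sqrt(mu/r1) = 6622.09 m/s
Step 3: v_t1 = sqrt(mu*(2/r1 - 1/a_t)) = 7657.71 m/s
Step 4: dv1 = |7657.71 - 6622.09| = 1035.62 m/s
Step 5: v2 (circular at r2) = 4661.98 m/s, v_t2 = 3795.34 m/s
Step 6: dv2 = |4661.98 - 3795.34| = 866.65 m/s
Step 7: Total delta-v = 1035.62 + 866.65 = 1902.3 m/s

1902.3


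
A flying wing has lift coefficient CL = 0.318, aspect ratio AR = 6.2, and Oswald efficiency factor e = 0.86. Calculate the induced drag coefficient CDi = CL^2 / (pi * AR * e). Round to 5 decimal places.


Step 1: CL^2 = 0.318^2 = 0.101124
Step 2: pi * AR * e = 3.14159 * 6.2 * 0.86 = 16.750972
Step 3: CDi = 0.101124 / 16.750972 = 0.00604

0.00604


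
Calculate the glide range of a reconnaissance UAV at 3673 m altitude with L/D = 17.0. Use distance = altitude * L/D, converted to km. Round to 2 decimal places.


Step 1: Glide distance = altitude * L/D = 3673 * 17.0 = 62441.0 m
Step 2: Convert to km: 62441.0 / 1000 = 62.44 km

62.44


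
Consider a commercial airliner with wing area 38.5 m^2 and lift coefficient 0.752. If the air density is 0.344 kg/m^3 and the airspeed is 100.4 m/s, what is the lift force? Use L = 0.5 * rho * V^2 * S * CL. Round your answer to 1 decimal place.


Step 1: Calculate dynamic pressure q = 0.5 * 0.344 * 100.4^2 = 0.5 * 0.344 * 10080.16 = 1733.7875 Pa
Step 2: Multiply by wing area and lift coefficient: L = 1733.7875 * 38.5 * 0.752
Step 3: L = 66750.8195 * 0.752 = 50196.6 N

50196.6


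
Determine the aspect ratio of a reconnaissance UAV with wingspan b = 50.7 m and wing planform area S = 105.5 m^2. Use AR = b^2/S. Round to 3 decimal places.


Step 1: b^2 = 50.7^2 = 2570.49
Step 2: AR = 2570.49 / 105.5 = 24.365

24.365


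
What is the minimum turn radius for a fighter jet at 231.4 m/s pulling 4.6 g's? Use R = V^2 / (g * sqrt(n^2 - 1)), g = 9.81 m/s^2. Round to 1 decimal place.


Step 1: V^2 = 231.4^2 = 53545.96
Step 2: n^2 - 1 = 4.6^2 - 1 = 20.16
Step 3: sqrt(20.16) = 4.489989
Step 4: R = 53545.96 / (9.81 * 4.489989) = 1215.7 m

1215.7


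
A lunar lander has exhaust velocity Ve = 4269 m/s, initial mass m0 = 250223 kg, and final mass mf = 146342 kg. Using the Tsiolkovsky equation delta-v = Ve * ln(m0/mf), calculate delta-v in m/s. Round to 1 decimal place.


Step 1: Mass ratio m0/mf = 250223 / 146342 = 1.709851
Step 2: ln(1.709851) = 0.536406
Step 3: delta-v = 4269 * 0.536406 = 2289.9 m/s

2289.9


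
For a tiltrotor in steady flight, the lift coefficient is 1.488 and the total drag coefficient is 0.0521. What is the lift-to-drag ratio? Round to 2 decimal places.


Step 1: L/D = CL / CD = 1.488 / 0.0521
Step 2: L/D = 28.56

28.56


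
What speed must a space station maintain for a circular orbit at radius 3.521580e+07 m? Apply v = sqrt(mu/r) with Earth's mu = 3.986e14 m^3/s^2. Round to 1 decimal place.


Step 1: mu / r = 3.986e14 / 3.521580e+07 = 11318783.0462
Step 2: v = sqrt(11318783.0462) = 3364.3 m/s

3364.3


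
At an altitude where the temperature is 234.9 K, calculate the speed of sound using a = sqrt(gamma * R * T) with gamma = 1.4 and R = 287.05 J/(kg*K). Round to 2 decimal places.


Step 1: gamma * R * T = 1.4 * 287.05 * 234.9 = 94399.263
Step 2: a = sqrt(94399.263) = 307.24 m/s

307.24


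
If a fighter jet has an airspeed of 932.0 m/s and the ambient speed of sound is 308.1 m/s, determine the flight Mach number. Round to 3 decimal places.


Step 1: M = V / a = 932.0 / 308.1
Step 2: M = 3.025

3.025


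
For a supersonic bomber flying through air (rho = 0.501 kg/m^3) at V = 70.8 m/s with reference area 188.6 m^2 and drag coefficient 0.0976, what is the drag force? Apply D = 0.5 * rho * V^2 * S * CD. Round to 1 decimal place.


Step 1: Dynamic pressure q = 0.5 * 0.501 * 70.8^2 = 1255.6663 Pa
Step 2: Drag D = q * S * CD = 1255.6663 * 188.6 * 0.0976
Step 3: D = 23113.5 N

23113.5


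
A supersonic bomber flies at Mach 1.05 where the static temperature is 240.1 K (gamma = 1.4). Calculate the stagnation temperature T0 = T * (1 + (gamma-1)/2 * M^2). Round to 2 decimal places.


Step 1: (gamma-1)/2 = 0.2
Step 2: M^2 = 1.1025
Step 3: 1 + 0.2 * 1.1025 = 1.2205
Step 4: T0 = 240.1 * 1.2205 = 293.04 K

293.04


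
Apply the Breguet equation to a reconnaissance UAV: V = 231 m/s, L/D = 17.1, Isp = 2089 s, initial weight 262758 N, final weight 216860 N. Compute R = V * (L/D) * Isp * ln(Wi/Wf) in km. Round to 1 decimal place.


Step 1: Coefficient = V * (L/D) * Isp = 231 * 17.1 * 2089 = 8251758.9 m
Step 2: Wi/Wf = 262758 / 216860 = 1.211648
Step 3: ln(1.211648) = 0.191981
Step 4: R = 8251758.9 * 0.191981 = 1584184.8 m = 1584.2 km

1584.2


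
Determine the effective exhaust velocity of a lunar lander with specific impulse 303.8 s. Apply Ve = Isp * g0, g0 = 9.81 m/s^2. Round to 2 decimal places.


Step 1: Ve = Isp * g0 = 303.8 * 9.81
Step 2: Ve = 2980.28 m/s

2980.28


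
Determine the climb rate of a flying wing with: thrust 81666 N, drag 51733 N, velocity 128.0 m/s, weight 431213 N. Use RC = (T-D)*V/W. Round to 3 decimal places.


Step 1: Excess thrust = T - D = 81666 - 51733 = 29933 N
Step 2: Excess power = 29933 * 128.0 = 3831424.0 W
Step 3: RC = 3831424.0 / 431213 = 8.885 m/s

8.885


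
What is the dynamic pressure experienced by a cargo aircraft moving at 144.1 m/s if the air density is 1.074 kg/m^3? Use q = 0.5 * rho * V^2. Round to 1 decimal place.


Step 1: V^2 = 144.1^2 = 20764.81
Step 2: q = 0.5 * 1.074 * 20764.81
Step 3: q = 11150.7 Pa

11150.7


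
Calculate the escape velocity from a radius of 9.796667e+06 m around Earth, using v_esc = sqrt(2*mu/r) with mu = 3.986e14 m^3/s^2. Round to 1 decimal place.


Step 1: 2*mu/r = 2 * 3.986e14 / 9.796667e+06 = 81374614.448
Step 2: v_esc = sqrt(81374614.448) = 9020.8 m/s

9020.8


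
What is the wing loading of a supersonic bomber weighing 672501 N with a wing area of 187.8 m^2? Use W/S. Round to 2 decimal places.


Step 1: Wing loading = W / S = 672501 / 187.8
Step 2: Wing loading = 3580.94 N/m^2

3580.94


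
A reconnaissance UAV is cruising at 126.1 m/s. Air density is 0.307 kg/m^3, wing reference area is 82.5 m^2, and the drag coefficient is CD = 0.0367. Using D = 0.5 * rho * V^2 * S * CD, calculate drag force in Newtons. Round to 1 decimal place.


Step 1: Dynamic pressure q = 0.5 * 0.307 * 126.1^2 = 2440.8357 Pa
Step 2: Drag D = q * S * CD = 2440.8357 * 82.5 * 0.0367
Step 3: D = 7390.2 N

7390.2


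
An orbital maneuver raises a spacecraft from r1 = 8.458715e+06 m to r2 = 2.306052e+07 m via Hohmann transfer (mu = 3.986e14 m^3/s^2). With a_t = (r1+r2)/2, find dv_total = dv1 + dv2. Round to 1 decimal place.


Step 1: Transfer semi-major axis a_t = (8.458715e+06 + 2.306052e+07) / 2 = 1.575962e+07 m
Step 2: v1 (circular at r1) = sqrt(mu/r1) = 6864.62 m/s
Step 3: v_t1 = sqrt(mu*(2/r1 - 1/a_t)) = 8303.82 m/s
Step 4: dv1 = |8303.82 - 6864.62| = 1439.21 m/s
Step 5: v2 (circular at r2) = 4157.52 m/s, v_t2 = 3045.88 m/s
Step 6: dv2 = |4157.52 - 3045.88| = 1111.63 m/s
Step 7: Total delta-v = 1439.21 + 1111.63 = 2550.8 m/s

2550.8


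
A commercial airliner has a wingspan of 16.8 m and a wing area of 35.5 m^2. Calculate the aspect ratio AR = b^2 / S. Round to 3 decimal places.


Step 1: b^2 = 16.8^2 = 282.24
Step 2: AR = 282.24 / 35.5 = 7.950

7.950


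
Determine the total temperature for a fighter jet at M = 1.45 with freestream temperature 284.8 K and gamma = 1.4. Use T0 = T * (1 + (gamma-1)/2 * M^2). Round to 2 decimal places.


Step 1: (gamma-1)/2 = 0.2
Step 2: M^2 = 2.1025
Step 3: 1 + 0.2 * 2.1025 = 1.4205
Step 4: T0 = 284.8 * 1.4205 = 404.56 K

404.56


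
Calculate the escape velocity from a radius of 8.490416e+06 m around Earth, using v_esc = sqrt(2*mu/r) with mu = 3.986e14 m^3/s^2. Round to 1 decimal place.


Step 1: 2*mu/r = 2 * 3.986e14 / 8.490416e+06 = 93894103.6576
Step 2: v_esc = sqrt(93894103.6576) = 9689.9 m/s

9689.9


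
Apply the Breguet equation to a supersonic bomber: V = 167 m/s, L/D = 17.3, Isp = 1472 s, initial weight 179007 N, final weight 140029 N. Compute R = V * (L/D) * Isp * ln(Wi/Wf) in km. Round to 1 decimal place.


Step 1: Coefficient = V * (L/D) * Isp = 167 * 17.3 * 1472 = 4252755.2 m
Step 2: Wi/Wf = 179007 / 140029 = 1.278357
Step 3: ln(1.278357) = 0.245575
Step 4: R = 4252755.2 * 0.245575 = 1044371.9 m = 1044.4 km

1044.4


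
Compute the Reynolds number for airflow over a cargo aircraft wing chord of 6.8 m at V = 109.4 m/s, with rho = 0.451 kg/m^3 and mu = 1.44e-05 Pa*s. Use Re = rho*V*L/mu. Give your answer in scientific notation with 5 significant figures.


Step 1: Numerator = rho * V * L = 0.451 * 109.4 * 6.8 = 335.50792
Step 2: Re = 335.50792 / 1.44e-05
Step 3: Re = 2.3299e+07

2.3299e+07


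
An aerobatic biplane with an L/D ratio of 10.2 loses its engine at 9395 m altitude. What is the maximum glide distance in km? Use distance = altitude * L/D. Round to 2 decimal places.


Step 1: Glide distance = altitude * L/D = 9395 * 10.2 = 95829.0 m
Step 2: Convert to km: 95829.0 / 1000 = 95.83 km

95.83


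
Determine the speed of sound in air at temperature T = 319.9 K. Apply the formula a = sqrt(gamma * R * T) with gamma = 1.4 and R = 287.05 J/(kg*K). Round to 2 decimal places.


Step 1: gamma * R * T = 1.4 * 287.05 * 319.9 = 128558.213
Step 2: a = sqrt(128558.213) = 358.55 m/s

358.55


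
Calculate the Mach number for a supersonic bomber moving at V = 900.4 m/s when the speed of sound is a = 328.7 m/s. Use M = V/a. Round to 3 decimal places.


Step 1: M = V / a = 900.4 / 328.7
Step 2: M = 2.739

2.739


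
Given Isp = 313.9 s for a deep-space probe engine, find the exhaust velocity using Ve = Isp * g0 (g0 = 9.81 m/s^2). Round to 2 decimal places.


Step 1: Ve = Isp * g0 = 313.9 * 9.81
Step 2: Ve = 3079.36 m/s

3079.36


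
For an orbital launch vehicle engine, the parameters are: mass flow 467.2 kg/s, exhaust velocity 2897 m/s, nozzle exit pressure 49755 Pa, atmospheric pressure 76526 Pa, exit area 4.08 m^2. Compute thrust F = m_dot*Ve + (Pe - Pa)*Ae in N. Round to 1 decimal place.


Step 1: Momentum thrust = m_dot * Ve = 467.2 * 2897 = 1353478.4 N
Step 2: Pressure thrust = (Pe - Pa) * Ae = (49755 - 76526) * 4.08 = -109225.68 N
Step 3: Total thrust F = 1353478.4 + -109225.68 = 1244252.7 N

1244252.7


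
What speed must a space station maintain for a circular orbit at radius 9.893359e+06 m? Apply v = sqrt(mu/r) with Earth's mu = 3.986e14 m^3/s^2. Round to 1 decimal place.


Step 1: mu / r = 3.986e14 / 9.893359e+06 = 40289652.8874
Step 2: v = sqrt(40289652.8874) = 6347.4 m/s

6347.4


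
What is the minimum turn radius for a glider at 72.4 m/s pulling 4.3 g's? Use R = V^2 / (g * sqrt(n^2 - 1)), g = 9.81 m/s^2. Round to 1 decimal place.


Step 1: V^2 = 72.4^2 = 5241.76
Step 2: n^2 - 1 = 4.3^2 - 1 = 17.49
Step 3: sqrt(17.49) = 4.182105
Step 4: R = 5241.76 / (9.81 * 4.182105) = 127.8 m

127.8


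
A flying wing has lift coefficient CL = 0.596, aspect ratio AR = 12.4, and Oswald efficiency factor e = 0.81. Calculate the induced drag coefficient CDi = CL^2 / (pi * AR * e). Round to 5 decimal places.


Step 1: CL^2 = 0.596^2 = 0.355216
Step 2: pi * AR * e = 3.14159 * 12.4 * 0.81 = 31.554157
Step 3: CDi = 0.355216 / 31.554157 = 0.01126

0.01126


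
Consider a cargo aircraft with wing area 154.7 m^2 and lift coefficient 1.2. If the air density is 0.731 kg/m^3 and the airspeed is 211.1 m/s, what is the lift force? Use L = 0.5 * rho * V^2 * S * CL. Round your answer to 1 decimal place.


Step 1: Calculate dynamic pressure q = 0.5 * 0.731 * 211.1^2 = 0.5 * 0.731 * 44563.21 = 16287.8533 Pa
Step 2: Multiply by wing area and lift coefficient: L = 16287.8533 * 154.7 * 1.2
Step 3: L = 2519730.8985 * 1.2 = 3023677.1 N

3023677.1


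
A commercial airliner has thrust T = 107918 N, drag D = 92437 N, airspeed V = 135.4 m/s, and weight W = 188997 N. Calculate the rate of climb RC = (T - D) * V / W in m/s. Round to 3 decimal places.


Step 1: Excess thrust = T - D = 107918 - 92437 = 15481 N
Step 2: Excess power = 15481 * 135.4 = 2096127.4 W
Step 3: RC = 2096127.4 / 188997 = 11.091 m/s

11.091


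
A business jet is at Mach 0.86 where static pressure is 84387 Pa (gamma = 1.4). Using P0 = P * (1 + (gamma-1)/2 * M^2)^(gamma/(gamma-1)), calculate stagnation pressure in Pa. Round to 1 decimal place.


Step 1: (gamma-1)/2 * M^2 = 0.2 * 0.7396 = 0.14792
Step 2: 1 + 0.14792 = 1.14792
Step 3: Exponent gamma/(gamma-1) = 3.5
Step 4: P0 = 84387 * 1.14792^3.5 = 136762.2 Pa

136762.2


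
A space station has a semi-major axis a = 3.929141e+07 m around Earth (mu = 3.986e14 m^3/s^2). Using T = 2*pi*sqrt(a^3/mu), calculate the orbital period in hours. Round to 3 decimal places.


Step 1: a^3 / mu = 6.065866e+22 / 3.986e14 = 1.521793e+08
Step 2: sqrt(1.521793e+08) = 12336.097 s
Step 3: T = 2*pi * 12336.097 = 77509.98 s
Step 4: T in hours = 77509.98 / 3600 = 21.531 hours

21.531


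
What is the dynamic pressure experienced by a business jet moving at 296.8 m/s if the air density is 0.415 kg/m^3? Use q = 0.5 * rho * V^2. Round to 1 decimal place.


Step 1: V^2 = 296.8^2 = 88090.24
Step 2: q = 0.5 * 0.415 * 88090.24
Step 3: q = 18278.7 Pa

18278.7


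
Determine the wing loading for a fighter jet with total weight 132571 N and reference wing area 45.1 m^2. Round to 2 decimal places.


Step 1: Wing loading = W / S = 132571 / 45.1
Step 2: Wing loading = 2939.49 N/m^2

2939.49


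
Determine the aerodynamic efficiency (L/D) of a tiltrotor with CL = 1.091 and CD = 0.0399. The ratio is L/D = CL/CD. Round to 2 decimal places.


Step 1: L/D = CL / CD = 1.091 / 0.0399
Step 2: L/D = 27.34

27.34


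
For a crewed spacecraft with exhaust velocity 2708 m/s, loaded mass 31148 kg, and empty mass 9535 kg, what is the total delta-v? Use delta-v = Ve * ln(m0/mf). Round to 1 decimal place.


Step 1: Mass ratio m0/mf = 31148 / 9535 = 3.266702
Step 2: ln(3.266702) = 1.183781
Step 3: delta-v = 2708 * 1.183781 = 3205.7 m/s

3205.7


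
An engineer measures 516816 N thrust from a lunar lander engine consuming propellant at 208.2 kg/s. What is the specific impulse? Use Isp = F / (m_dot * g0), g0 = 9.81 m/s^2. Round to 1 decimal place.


Step 1: m_dot * g0 = 208.2 * 9.81 = 2042.44
Step 2: Isp = 516816 / 2042.44 = 253.0 s

253.0


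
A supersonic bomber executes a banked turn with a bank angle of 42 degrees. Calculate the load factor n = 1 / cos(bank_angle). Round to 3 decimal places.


Step 1: Convert 42 degrees to radians = 0.733038
Step 2: cos(42 deg) = 0.743145
Step 3: n = 1 / 0.743145 = 1.346

1.346


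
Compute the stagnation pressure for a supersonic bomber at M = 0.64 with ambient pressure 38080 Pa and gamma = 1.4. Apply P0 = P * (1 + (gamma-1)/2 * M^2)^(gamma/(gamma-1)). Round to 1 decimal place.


Step 1: (gamma-1)/2 * M^2 = 0.2 * 0.4096 = 0.08192
Step 2: 1 + 0.08192 = 1.08192
Step 3: Exponent gamma/(gamma-1) = 3.5
Step 4: P0 = 38080 * 1.08192^3.5 = 50162.6 Pa

50162.6


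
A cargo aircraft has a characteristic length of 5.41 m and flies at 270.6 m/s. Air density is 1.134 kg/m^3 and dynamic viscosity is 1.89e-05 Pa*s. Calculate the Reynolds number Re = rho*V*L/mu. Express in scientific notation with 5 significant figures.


Step 1: Numerator = rho * V * L = 1.134 * 270.6 * 5.41 = 1660.114764
Step 2: Re = 1660.114764 / 1.89e-05
Step 3: Re = 8.7837e+07

8.7837e+07


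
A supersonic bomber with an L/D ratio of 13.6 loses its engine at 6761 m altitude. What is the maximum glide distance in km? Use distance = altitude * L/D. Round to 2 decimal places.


Step 1: Glide distance = altitude * L/D = 6761 * 13.6 = 91949.6 m
Step 2: Convert to km: 91949.6 / 1000 = 91.95 km

91.95


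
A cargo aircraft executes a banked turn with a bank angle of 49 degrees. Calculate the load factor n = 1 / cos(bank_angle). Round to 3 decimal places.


Step 1: Convert 49 degrees to radians = 0.855211
Step 2: cos(49 deg) = 0.656059
Step 3: n = 1 / 0.656059 = 1.524

1.524


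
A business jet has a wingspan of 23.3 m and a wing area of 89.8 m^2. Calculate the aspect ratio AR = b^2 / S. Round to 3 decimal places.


Step 1: b^2 = 23.3^2 = 542.89
Step 2: AR = 542.89 / 89.8 = 6.046

6.046


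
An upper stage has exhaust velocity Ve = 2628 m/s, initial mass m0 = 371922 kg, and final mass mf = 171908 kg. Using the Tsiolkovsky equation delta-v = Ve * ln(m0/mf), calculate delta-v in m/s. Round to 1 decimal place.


Step 1: Mass ratio m0/mf = 371922 / 171908 = 2.163494
Step 2: ln(2.163494) = 0.771725
Step 3: delta-v = 2628 * 0.771725 = 2028.1 m/s

2028.1


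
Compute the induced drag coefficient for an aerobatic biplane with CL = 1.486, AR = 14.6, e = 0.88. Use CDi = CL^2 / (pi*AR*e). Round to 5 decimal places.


Step 1: CL^2 = 1.486^2 = 2.208196
Step 2: pi * AR * e = 3.14159 * 14.6 * 0.88 = 40.363182
Step 3: CDi = 2.208196 / 40.363182 = 0.05471

0.05471


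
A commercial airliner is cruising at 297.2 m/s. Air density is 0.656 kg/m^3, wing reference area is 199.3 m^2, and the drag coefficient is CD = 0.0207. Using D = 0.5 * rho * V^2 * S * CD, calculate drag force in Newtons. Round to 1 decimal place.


Step 1: Dynamic pressure q = 0.5 * 0.656 * 297.2^2 = 28971.5315 Pa
Step 2: Drag D = q * S * CD = 28971.5315 * 199.3 * 0.0207
Step 3: D = 119522.3 N

119522.3


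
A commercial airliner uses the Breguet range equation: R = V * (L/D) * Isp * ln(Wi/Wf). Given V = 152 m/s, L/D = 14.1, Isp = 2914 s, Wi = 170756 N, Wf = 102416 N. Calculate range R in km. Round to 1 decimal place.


Step 1: Coefficient = V * (L/D) * Isp = 152 * 14.1 * 2914 = 6245284.8 m
Step 2: Wi/Wf = 170756 / 102416 = 1.667279
Step 3: ln(1.667279) = 0.511193
Step 4: R = 6245284.8 * 0.511193 = 3192543.9 m = 3192.5 km

3192.5


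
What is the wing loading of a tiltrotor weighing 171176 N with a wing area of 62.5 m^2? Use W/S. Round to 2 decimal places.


Step 1: Wing loading = W / S = 171176 / 62.5
Step 2: Wing loading = 2738.82 N/m^2

2738.82


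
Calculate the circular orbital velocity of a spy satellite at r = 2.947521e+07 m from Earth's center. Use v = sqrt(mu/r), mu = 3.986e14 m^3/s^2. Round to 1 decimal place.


Step 1: mu / r = 3.986e14 / 2.947521e+07 = 13523228.5029
Step 2: v = sqrt(13523228.5029) = 3677.4 m/s

3677.4


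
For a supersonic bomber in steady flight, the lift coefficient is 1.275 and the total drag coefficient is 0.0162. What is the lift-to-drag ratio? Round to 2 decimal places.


Step 1: L/D = CL / CD = 1.275 / 0.0162
Step 2: L/D = 78.70

78.70


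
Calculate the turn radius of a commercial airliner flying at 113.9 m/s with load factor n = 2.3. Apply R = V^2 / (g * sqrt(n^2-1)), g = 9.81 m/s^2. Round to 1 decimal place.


Step 1: V^2 = 113.9^2 = 12973.21
Step 2: n^2 - 1 = 2.3^2 - 1 = 4.29
Step 3: sqrt(4.29) = 2.071232
Step 4: R = 12973.21 / (9.81 * 2.071232) = 638.5 m

638.5


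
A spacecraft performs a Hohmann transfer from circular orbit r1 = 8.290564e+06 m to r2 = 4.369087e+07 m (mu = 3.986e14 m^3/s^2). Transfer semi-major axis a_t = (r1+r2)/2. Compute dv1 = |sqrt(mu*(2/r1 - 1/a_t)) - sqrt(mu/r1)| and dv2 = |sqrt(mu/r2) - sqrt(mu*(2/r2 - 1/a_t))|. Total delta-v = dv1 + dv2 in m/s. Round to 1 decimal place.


Step 1: Transfer semi-major axis a_t = (8.290564e+06 + 4.369087e+07) / 2 = 2.599072e+07 m
Step 2: v1 (circular at r1) = sqrt(mu/r1) = 6933.88 m/s
Step 3: v_t1 = sqrt(mu*(2/r1 - 1/a_t)) = 8990.06 m/s
Step 4: dv1 = |8990.06 - 6933.88| = 2056.18 m/s
Step 5: v2 (circular at r2) = 3020.46 m/s, v_t2 = 1705.91 m/s
Step 6: dv2 = |3020.46 - 1705.91| = 1314.55 m/s
Step 7: Total delta-v = 2056.18 + 1314.55 = 3370.7 m/s

3370.7


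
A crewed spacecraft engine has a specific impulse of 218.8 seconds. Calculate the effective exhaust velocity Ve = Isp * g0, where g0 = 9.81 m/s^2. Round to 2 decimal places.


Step 1: Ve = Isp * g0 = 218.8 * 9.81
Step 2: Ve = 2146.43 m/s

2146.43


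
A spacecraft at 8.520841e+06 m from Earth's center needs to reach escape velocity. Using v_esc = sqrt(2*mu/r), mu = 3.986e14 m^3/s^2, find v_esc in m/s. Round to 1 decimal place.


Step 1: 2*mu/r = 2 * 3.986e14 / 8.520841e+06 = 93558840.0253
Step 2: v_esc = sqrt(93558840.0253) = 9672.6 m/s

9672.6


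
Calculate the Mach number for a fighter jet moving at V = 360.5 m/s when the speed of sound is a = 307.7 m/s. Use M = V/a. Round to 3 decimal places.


Step 1: M = V / a = 360.5 / 307.7
Step 2: M = 1.172

1.172


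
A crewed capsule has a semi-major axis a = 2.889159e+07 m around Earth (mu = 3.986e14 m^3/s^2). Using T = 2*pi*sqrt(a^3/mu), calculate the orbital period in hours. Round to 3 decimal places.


Step 1: a^3 / mu = 2.411650e+22 / 3.986e14 = 6.050302e+07
Step 2: sqrt(6.050302e+07) = 7778.3686 s
Step 3: T = 2*pi * 7778.3686 = 48872.93 s
Step 4: T in hours = 48872.93 / 3600 = 13.576 hours

13.576


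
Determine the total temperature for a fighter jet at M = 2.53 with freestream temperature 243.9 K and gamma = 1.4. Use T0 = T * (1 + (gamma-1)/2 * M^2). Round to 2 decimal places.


Step 1: (gamma-1)/2 = 0.2
Step 2: M^2 = 6.4009
Step 3: 1 + 0.2 * 6.4009 = 2.28018
Step 4: T0 = 243.9 * 2.28018 = 556.14 K

556.14


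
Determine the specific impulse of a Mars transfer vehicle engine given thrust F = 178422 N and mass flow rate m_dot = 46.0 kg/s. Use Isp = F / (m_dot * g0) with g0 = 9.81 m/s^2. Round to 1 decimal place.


Step 1: m_dot * g0 = 46.0 * 9.81 = 451.26
Step 2: Isp = 178422 / 451.26 = 395.4 s

395.4


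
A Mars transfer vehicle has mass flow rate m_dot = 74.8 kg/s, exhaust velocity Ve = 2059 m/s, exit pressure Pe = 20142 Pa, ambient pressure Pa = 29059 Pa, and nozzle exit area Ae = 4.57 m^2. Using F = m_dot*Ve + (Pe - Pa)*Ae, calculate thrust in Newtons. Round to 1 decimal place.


Step 1: Momentum thrust = m_dot * Ve = 74.8 * 2059 = 154013.2 N
Step 2: Pressure thrust = (Pe - Pa) * Ae = (20142 - 29059) * 4.57 = -40750.69 N
Step 3: Total thrust F = 154013.2 + -40750.69 = 113262.5 N

113262.5


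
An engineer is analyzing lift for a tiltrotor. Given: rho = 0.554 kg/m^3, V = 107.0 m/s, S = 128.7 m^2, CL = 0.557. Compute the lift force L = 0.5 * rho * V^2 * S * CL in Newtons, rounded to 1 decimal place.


Step 1: Calculate dynamic pressure q = 0.5 * 0.554 * 107.0^2 = 0.5 * 0.554 * 11449.0 = 3171.373 Pa
Step 2: Multiply by wing area and lift coefficient: L = 3171.373 * 128.7 * 0.557
Step 3: L = 408155.7051 * 0.557 = 227342.7 N

227342.7


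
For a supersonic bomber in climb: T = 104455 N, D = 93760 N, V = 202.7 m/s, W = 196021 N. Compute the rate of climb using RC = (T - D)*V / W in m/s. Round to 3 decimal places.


Step 1: Excess thrust = T - D = 104455 - 93760 = 10695 N
Step 2: Excess power = 10695 * 202.7 = 2167876.5 W
Step 3: RC = 2167876.5 / 196021 = 11.059 m/s

11.059


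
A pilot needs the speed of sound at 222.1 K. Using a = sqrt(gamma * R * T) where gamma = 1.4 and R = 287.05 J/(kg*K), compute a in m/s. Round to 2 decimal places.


Step 1: gamma * R * T = 1.4 * 287.05 * 222.1 = 89255.327
Step 2: a = sqrt(89255.327) = 298.76 m/s

298.76


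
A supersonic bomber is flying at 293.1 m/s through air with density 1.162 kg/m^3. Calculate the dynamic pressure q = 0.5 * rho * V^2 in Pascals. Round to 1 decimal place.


Step 1: V^2 = 293.1^2 = 85907.61
Step 2: q = 0.5 * 1.162 * 85907.61
Step 3: q = 49912.3 Pa

49912.3


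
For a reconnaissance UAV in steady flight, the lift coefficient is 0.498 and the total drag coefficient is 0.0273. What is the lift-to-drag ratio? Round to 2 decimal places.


Step 1: L/D = CL / CD = 0.498 / 0.0273
Step 2: L/D = 18.24

18.24


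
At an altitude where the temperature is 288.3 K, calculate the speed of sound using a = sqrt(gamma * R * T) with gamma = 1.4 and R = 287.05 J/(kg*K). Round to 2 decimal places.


Step 1: gamma * R * T = 1.4 * 287.05 * 288.3 = 115859.121
Step 2: a = sqrt(115859.121) = 340.38 m/s

340.38


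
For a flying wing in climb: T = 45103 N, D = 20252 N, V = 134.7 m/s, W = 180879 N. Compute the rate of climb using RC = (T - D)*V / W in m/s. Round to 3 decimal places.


Step 1: Excess thrust = T - D = 45103 - 20252 = 24851 N
Step 2: Excess power = 24851 * 134.7 = 3347429.7 W
Step 3: RC = 3347429.7 / 180879 = 18.506 m/s

18.506


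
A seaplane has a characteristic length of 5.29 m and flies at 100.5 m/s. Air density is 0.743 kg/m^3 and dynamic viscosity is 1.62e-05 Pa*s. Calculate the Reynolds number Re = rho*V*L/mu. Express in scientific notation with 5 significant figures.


Step 1: Numerator = rho * V * L = 0.743 * 100.5 * 5.29 = 395.012235
Step 2: Re = 395.012235 / 1.62e-05
Step 3: Re = 2.4383e+07

2.4383e+07


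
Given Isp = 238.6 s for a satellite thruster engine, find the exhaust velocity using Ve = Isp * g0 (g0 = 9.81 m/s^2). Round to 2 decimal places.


Step 1: Ve = Isp * g0 = 238.6 * 9.81
Step 2: Ve = 2340.67 m/s

2340.67


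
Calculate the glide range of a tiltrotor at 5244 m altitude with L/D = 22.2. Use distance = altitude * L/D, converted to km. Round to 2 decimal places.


Step 1: Glide distance = altitude * L/D = 5244 * 22.2 = 116416.8 m
Step 2: Convert to km: 116416.8 / 1000 = 116.42 km

116.42


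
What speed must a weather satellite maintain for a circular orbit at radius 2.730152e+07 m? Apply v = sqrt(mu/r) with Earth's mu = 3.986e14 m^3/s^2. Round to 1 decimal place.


Step 1: mu / r = 3.986e14 / 2.730152e+07 = 14599919.7114
Step 2: v = sqrt(14599919.7114) = 3821.0 m/s

3821.0


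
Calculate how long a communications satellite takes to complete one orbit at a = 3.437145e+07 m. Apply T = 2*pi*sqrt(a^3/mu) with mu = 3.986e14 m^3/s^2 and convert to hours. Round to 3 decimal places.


Step 1: a^3 / mu = 4.060631e+22 / 3.986e14 = 1.018723e+08
Step 2: sqrt(1.018723e+08) = 10093.1827 s
Step 3: T = 2*pi * 10093.1827 = 63417.34 s
Step 4: T in hours = 63417.34 / 3600 = 17.616 hours

17.616


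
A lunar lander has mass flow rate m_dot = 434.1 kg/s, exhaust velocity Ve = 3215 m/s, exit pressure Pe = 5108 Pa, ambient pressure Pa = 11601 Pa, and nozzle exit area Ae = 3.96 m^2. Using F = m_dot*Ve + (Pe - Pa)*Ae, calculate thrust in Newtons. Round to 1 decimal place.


Step 1: Momentum thrust = m_dot * Ve = 434.1 * 3215 = 1395631.5 N
Step 2: Pressure thrust = (Pe - Pa) * Ae = (5108 - 11601) * 3.96 = -25712.28 N
Step 3: Total thrust F = 1395631.5 + -25712.28 = 1369919.2 N

1369919.2


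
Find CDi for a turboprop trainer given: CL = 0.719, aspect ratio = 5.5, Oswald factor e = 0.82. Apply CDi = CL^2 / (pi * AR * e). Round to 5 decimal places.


Step 1: CL^2 = 0.719^2 = 0.516961
Step 2: pi * AR * e = 3.14159 * 5.5 * 0.82 = 14.168583
Step 3: CDi = 0.516961 / 14.168583 = 0.03649

0.03649


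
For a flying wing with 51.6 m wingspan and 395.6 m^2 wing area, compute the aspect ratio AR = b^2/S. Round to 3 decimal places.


Step 1: b^2 = 51.6^2 = 2662.56
Step 2: AR = 2662.56 / 395.6 = 6.730

6.730


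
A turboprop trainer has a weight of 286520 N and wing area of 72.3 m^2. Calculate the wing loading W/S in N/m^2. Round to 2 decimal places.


Step 1: Wing loading = W / S = 286520 / 72.3
Step 2: Wing loading = 3962.93 N/m^2

3962.93


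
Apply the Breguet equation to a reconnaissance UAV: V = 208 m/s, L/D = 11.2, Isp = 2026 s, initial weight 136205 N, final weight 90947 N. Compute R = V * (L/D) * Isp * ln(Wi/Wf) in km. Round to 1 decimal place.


Step 1: Coefficient = V * (L/D) * Isp = 208 * 11.2 * 2026 = 4719769.6 m
Step 2: Wi/Wf = 136205 / 90947 = 1.49763
Step 3: ln(1.49763) = 0.403884
Step 4: R = 4719769.6 * 0.403884 = 1906240.3 m = 1906.2 km

1906.2


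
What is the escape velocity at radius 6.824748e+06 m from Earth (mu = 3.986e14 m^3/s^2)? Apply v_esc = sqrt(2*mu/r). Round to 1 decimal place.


Step 1: 2*mu/r = 2 * 3.986e14 / 6.824748e+06 = 116810173.7969
Step 2: v_esc = sqrt(116810173.7969) = 10807.9 m/s

10807.9


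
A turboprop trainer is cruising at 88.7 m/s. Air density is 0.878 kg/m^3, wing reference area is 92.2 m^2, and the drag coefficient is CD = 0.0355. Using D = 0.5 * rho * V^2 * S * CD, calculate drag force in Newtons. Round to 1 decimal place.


Step 1: Dynamic pressure q = 0.5 * 0.878 * 88.7^2 = 3453.9159 Pa
Step 2: Drag D = q * S * CD = 3453.9159 * 92.2 * 0.0355
Step 3: D = 11305.0 N

11305.0


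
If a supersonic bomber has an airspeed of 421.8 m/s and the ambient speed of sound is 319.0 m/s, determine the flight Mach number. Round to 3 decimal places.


Step 1: M = V / a = 421.8 / 319.0
Step 2: M = 1.322

1.322


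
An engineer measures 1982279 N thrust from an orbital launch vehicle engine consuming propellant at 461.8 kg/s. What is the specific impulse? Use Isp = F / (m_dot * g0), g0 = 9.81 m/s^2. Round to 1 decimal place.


Step 1: m_dot * g0 = 461.8 * 9.81 = 4530.26
Step 2: Isp = 1982279 / 4530.26 = 437.6 s

437.6


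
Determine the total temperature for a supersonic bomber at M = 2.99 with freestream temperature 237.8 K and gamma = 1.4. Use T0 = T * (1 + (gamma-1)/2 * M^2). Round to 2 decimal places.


Step 1: (gamma-1)/2 = 0.2
Step 2: M^2 = 8.9401
Step 3: 1 + 0.2 * 8.9401 = 2.78802
Step 4: T0 = 237.8 * 2.78802 = 662.99 K

662.99


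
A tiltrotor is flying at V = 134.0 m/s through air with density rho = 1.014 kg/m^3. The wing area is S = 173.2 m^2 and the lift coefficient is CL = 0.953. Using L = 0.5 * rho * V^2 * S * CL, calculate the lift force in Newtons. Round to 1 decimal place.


Step 1: Calculate dynamic pressure q = 0.5 * 1.014 * 134.0^2 = 0.5 * 1.014 * 17956.0 = 9103.692 Pa
Step 2: Multiply by wing area and lift coefficient: L = 9103.692 * 173.2 * 0.953
Step 3: L = 1576759.4544 * 0.953 = 1502651.8 N

1502651.8


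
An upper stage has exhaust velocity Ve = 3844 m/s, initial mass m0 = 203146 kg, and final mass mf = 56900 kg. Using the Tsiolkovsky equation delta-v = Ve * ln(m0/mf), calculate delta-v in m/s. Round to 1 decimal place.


Step 1: Mass ratio m0/mf = 203146 / 56900 = 3.570228
Step 2: ln(3.570228) = 1.27263
Step 3: delta-v = 3844 * 1.27263 = 4892.0 m/s

4892.0


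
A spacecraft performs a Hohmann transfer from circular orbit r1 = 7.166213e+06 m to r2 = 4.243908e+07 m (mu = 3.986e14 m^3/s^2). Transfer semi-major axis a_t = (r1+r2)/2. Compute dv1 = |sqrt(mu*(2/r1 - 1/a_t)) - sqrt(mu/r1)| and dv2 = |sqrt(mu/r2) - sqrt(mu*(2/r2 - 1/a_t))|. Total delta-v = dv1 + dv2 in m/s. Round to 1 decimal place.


Step 1: Transfer semi-major axis a_t = (7.166213e+06 + 4.243908e+07) / 2 = 2.480265e+07 m
Step 2: v1 (circular at r1) = sqrt(mu/r1) = 7458.02 m/s
Step 3: v_t1 = sqrt(mu*(2/r1 - 1/a_t)) = 9755.68 m/s
Step 4: dv1 = |9755.68 - 7458.02| = 2297.66 m/s
Step 5: v2 (circular at r2) = 3064.68 m/s, v_t2 = 1647.33 m/s
Step 6: dv2 = |3064.68 - 1647.33| = 1417.35 m/s
Step 7: Total delta-v = 2297.66 + 1417.35 = 3715.0 m/s

3715.0


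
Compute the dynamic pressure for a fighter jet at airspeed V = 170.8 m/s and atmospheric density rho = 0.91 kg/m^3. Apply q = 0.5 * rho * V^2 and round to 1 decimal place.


Step 1: V^2 = 170.8^2 = 29172.64
Step 2: q = 0.5 * 0.91 * 29172.64
Step 3: q = 13273.6 Pa

13273.6


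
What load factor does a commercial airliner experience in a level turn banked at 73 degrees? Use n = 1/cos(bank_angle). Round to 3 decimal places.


Step 1: Convert 73 degrees to radians = 1.27409
Step 2: cos(73 deg) = 0.292372
Step 3: n = 1 / 0.292372 = 3.420

3.420


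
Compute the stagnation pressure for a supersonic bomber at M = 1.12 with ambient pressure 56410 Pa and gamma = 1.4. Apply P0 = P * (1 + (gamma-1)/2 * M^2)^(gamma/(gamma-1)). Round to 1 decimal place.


Step 1: (gamma-1)/2 * M^2 = 0.2 * 1.2544 = 0.25088
Step 2: 1 + 0.25088 = 1.25088
Step 3: Exponent gamma/(gamma-1) = 3.5
Step 4: P0 = 56410 * 1.25088^3.5 = 123484.1 Pa

123484.1


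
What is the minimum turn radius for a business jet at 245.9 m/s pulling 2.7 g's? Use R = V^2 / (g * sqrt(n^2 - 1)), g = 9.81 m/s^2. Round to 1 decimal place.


Step 1: V^2 = 245.9^2 = 60466.81
Step 2: n^2 - 1 = 2.7^2 - 1 = 6.29
Step 3: sqrt(6.29) = 2.507987
Step 4: R = 60466.81 / (9.81 * 2.507987) = 2457.7 m

2457.7


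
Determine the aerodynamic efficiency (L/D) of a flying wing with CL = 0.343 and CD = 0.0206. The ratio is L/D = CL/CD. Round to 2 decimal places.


Step 1: L/D = CL / CD = 0.343 / 0.0206
Step 2: L/D = 16.65

16.65


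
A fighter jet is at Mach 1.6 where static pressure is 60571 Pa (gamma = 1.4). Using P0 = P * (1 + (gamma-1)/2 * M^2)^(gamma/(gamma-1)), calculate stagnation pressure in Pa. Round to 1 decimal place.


Step 1: (gamma-1)/2 * M^2 = 0.2 * 2.56 = 0.512
Step 2: 1 + 0.512 = 1.512
Step 3: Exponent gamma/(gamma-1) = 3.5
Step 4: P0 = 60571 * 1.512^3.5 = 257451.8 Pa

257451.8


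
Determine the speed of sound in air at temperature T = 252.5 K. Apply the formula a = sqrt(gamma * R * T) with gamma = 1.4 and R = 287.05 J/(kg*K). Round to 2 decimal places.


Step 1: gamma * R * T = 1.4 * 287.05 * 252.5 = 101472.175
Step 2: a = sqrt(101472.175) = 318.55 m/s

318.55


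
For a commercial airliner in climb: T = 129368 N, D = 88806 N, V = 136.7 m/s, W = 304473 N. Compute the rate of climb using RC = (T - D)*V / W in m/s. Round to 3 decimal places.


Step 1: Excess thrust = T - D = 129368 - 88806 = 40562 N
Step 2: Excess power = 40562 * 136.7 = 5544825.4 W
Step 3: RC = 5544825.4 / 304473 = 18.211 m/s

18.211


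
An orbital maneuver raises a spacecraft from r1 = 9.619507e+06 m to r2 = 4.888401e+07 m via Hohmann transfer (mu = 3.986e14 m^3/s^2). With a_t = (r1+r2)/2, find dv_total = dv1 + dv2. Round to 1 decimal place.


Step 1: Transfer semi-major axis a_t = (9.619507e+06 + 4.888401e+07) / 2 = 2.925176e+07 m
Step 2: v1 (circular at r1) = sqrt(mu/r1) = 6437.13 m/s
Step 3: v_t1 = sqrt(mu*(2/r1 - 1/a_t)) = 8321.46 m/s
Step 4: dv1 = |8321.46 - 6437.13| = 1884.33 m/s
Step 5: v2 (circular at r2) = 2855.52 m/s, v_t2 = 1637.52 m/s
Step 6: dv2 = |2855.52 - 1637.52| = 1218.0 m/s
Step 7: Total delta-v = 1884.33 + 1218.0 = 3102.3 m/s

3102.3


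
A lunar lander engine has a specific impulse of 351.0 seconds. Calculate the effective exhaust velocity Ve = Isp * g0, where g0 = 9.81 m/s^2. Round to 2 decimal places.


Step 1: Ve = Isp * g0 = 351.0 * 9.81
Step 2: Ve = 3443.31 m/s

3443.31


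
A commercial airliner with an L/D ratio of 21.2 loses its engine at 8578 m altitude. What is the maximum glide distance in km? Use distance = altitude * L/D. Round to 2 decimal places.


Step 1: Glide distance = altitude * L/D = 8578 * 21.2 = 181853.6 m
Step 2: Convert to km: 181853.6 / 1000 = 181.85 km

181.85


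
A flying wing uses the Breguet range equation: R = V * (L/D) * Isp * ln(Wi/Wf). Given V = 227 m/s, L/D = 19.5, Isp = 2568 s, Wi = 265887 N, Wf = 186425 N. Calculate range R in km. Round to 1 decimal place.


Step 1: Coefficient = V * (L/D) * Isp = 227 * 19.5 * 2568 = 11367252.0 m
Step 2: Wi/Wf = 265887 / 186425 = 1.426241
Step 3: ln(1.426241) = 0.355042
Step 4: R = 11367252.0 * 0.355042 = 4035856.4 m = 4035.9 km

4035.9


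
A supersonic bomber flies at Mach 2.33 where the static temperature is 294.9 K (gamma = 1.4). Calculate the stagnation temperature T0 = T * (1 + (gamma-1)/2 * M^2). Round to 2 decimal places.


Step 1: (gamma-1)/2 = 0.2
Step 2: M^2 = 5.4289
Step 3: 1 + 0.2 * 5.4289 = 2.08578
Step 4: T0 = 294.9 * 2.08578 = 615.10 K

615.10


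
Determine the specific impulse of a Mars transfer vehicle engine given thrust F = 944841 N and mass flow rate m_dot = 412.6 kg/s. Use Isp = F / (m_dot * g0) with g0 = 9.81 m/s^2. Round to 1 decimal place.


Step 1: m_dot * g0 = 412.6 * 9.81 = 4047.61
Step 2: Isp = 944841 / 4047.61 = 233.4 s

233.4


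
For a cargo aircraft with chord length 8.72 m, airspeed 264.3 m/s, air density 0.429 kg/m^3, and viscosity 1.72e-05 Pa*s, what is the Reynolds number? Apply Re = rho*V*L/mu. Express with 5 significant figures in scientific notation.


Step 1: Numerator = rho * V * L = 0.429 * 264.3 * 8.72 = 988.714584
Step 2: Re = 988.714584 / 1.72e-05
Step 3: Re = 5.7483e+07

5.7483e+07


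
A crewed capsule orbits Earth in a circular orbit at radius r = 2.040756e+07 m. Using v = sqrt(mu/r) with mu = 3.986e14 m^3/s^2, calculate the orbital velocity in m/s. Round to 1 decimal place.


Step 1: mu / r = 3.986e14 / 2.040756e+07 = 19531977.3653
Step 2: v = sqrt(19531977.3653) = 4419.5 m/s

4419.5


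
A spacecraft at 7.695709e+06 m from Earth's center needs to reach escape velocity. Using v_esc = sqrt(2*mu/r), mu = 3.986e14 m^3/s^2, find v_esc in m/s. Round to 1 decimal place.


Step 1: 2*mu/r = 2 * 3.986e14 / 7.695709e+06 = 103590195.5232
Step 2: v_esc = sqrt(103590195.5232) = 10177.9 m/s

10177.9


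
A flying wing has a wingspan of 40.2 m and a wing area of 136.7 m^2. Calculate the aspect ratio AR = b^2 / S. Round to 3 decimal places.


Step 1: b^2 = 40.2^2 = 1616.04
Step 2: AR = 1616.04 / 136.7 = 11.822

11.822


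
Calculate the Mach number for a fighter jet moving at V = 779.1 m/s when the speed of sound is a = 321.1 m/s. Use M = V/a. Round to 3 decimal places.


Step 1: M = V / a = 779.1 / 321.1
Step 2: M = 2.426

2.426


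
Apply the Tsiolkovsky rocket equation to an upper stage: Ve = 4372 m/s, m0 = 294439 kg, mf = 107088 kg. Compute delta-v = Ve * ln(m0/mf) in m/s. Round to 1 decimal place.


Step 1: Mass ratio m0/mf = 294439 / 107088 = 2.749505
Step 2: ln(2.749505) = 1.011421
Step 3: delta-v = 4372 * 1.011421 = 4421.9 m/s

4421.9


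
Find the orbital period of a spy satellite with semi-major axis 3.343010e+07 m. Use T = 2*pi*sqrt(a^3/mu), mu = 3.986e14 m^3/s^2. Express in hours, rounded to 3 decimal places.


Step 1: a^3 / mu = 3.736053e+22 / 3.986e14 = 9.372938e+07
Step 2: sqrt(9.372938e+07) = 9681.3934 s
Step 3: T = 2*pi * 9681.3934 = 60829.99 s
Step 4: T in hours = 60829.99 / 3600 = 16.897 hours

16.897


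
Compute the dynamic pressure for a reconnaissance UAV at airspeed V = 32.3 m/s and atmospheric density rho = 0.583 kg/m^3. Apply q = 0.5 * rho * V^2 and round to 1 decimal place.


Step 1: V^2 = 32.3^2 = 1043.29
Step 2: q = 0.5 * 0.583 * 1043.29
Step 3: q = 304.1 Pa

304.1


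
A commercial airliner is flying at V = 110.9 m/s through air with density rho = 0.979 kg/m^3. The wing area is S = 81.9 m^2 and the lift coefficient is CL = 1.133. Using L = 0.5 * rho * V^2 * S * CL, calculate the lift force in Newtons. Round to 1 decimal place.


Step 1: Calculate dynamic pressure q = 0.5 * 0.979 * 110.9^2 = 0.5 * 0.979 * 12298.81 = 6020.2675 Pa
Step 2: Multiply by wing area and lift coefficient: L = 6020.2675 * 81.9 * 1.133
Step 3: L = 493059.9078 * 1.133 = 558636.9 N

558636.9
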